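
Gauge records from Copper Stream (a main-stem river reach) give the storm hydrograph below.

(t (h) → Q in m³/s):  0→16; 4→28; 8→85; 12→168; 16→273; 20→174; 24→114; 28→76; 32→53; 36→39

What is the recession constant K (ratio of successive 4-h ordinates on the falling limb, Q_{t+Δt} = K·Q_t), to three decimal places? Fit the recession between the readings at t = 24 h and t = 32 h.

K ≈ 0.682

Using the recession-limb readings at t = 24 h and t = 32 h: Q falls from 114 to 53 m³/s over 2 intervals.
K = (Q₂/Q₁)^(1/2) = (53/114)^(1/2) = 0.682.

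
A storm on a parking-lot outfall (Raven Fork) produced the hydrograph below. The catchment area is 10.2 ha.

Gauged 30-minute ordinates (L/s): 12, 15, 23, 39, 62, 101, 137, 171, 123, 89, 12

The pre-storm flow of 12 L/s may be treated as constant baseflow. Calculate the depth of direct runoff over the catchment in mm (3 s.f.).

d ≈ 11.5 mm

Direct runoff: 0.0, 3.0, 11.0, 27.0, 50.0, 89.0, 125.0, 159.0, 111.0, 77.0, 0.0 L/s; ΣQ_DR = 652.0 L/s.
V = ΣQ_DR · Δt = 652.0 × 1800 s = 1.174 × 10^6 L.
Over A = 10.2 ha, depth = V / A = 11.5 mm.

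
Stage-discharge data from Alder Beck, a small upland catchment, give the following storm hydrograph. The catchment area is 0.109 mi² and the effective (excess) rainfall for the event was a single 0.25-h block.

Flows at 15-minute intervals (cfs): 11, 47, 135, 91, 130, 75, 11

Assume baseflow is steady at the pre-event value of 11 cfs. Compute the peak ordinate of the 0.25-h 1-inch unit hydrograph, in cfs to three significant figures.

U_p ≈ 82.5 cfs

Direct runoff: 0.0, 36.0, 124.0, 80.0, 119.0, 64.0, 0.0 cfs; ΣQ_DR = 423.0 cfs, peak = 124.0 cfs.
Runoff depth d = ΣQ_DR·Δt / A = 423.0 × 900 / (0.109 mi²) = 1.503 in.
The 1-inch UH is the DRH scaled by (1 in)/d, so U_p = 124.0 × 1/1.503 = 82.5 cfs.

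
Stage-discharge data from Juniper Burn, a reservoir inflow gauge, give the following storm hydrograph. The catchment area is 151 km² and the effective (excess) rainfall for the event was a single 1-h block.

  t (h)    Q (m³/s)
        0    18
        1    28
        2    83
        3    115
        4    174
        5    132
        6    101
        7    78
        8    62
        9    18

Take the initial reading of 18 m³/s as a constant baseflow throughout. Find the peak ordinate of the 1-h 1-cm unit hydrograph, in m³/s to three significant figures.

Direct runoff: 0.0, 10.0, 65.0, 97.0, 156.0, 114.0, 83.0, 60.0, 44.0, 0.0 m³/s; ΣQ_DR = 629.0 m³/s, peak = 156.0 m³/s.
Runoff depth d = ΣQ_DR·Δt / A = 629.0 × 3600 / (151 km²) = 15.00 mm.
The 1-cm UH is the DRH scaled by (10 mm)/d, so U_p = 156.0 × 10/15.00 = 104 m³/s.

U_p ≈ 104 m³/s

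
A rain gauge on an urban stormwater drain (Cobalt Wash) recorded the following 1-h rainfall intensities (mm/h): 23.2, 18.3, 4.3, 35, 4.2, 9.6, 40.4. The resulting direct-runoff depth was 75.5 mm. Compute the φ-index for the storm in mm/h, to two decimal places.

φ ≈ 10.35 mm/h

Only the 4 blocks with intensity above φ contribute runoff: 23.2, 18.3, 35, 40.4 mm/h.
Σ(I−φ)·Δt = d  ⇒  (23.2+18.3+35+40.4 − 4φ)·1 = 75.5
φ = (116.9 − 75.5/1) / 4 = 10.35 mm/h.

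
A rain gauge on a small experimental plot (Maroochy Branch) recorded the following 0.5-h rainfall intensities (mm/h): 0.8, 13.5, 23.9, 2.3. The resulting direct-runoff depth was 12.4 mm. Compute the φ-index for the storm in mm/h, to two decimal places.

φ ≈ 6.30 mm/h

Only the 2 blocks with intensity above φ contribute runoff: 13.5, 23.9 mm/h.
Σ(I−φ)·Δt = d  ⇒  (13.5+23.9 − 2φ)·0.5 = 12.4
φ = (37.40 − 12.4/0.5) / 2 = 6.30 mm/h.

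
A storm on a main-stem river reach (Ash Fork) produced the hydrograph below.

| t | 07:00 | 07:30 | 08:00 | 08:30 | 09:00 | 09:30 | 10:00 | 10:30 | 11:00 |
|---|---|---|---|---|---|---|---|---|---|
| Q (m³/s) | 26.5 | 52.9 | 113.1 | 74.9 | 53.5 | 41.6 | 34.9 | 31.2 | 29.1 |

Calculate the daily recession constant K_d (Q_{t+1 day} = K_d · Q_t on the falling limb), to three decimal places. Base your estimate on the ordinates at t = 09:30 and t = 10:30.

K_d ≈ 0.001

Between t = 09:30 and t = 10:30 the flow falls from 41.6 to 31.2 m³/s over 2×0.5 h = 1 h.
Per-interval ratio K = (31.2/41.6)^(1/2) = 0.8660; K_d = K^(24/0.5) = 0.001.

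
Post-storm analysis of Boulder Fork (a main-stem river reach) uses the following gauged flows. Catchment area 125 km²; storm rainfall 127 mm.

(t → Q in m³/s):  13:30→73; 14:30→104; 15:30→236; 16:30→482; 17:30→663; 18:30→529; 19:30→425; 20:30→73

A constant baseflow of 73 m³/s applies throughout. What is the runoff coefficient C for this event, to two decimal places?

C ≈ 0.45

ΣQ_DR = 2001 m³/s; V = ΣQ_DR·Δt = 7.204 × 10^6 m³.
Runoff depth d = V / A = 57.63 mm.
C = d / P = 57.63 / 127 = 0.45.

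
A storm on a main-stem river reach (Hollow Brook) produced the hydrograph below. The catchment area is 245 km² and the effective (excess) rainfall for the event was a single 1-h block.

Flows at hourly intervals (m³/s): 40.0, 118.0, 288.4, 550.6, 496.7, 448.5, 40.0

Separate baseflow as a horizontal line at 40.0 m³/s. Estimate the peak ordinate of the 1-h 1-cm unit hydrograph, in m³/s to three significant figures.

Direct runoff: 0.0, 78.0, 248.4, 510.6, 456.7, 408.5, 0.0 m³/s; ΣQ_DR = 1702 m³/s, peak = 510.6 m³/s.
Runoff depth d = ΣQ_DR·Δt / A = 1702 × 3600 / (245 km²) = 25.01 mm.
The 1-cm UH is the DRH scaled by (10 mm)/d, so U_p = 510.6 × 10/25.01 = 204 m³/s.

U_p ≈ 204 m³/s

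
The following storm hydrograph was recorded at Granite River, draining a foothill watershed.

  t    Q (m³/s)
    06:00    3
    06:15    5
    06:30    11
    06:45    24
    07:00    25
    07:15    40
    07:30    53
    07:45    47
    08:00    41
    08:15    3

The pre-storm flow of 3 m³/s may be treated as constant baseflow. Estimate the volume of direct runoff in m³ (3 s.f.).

V ≈ 2.00 × 10^5 m³

Direct-runoff ordinates (Q − Q_b): 0.0, 2.0, 8.0, 21.0, 22.0, 37.0, 50.0, 44.0, 38.0, 0.0 m³/s.
ΣQ_DR = 222.0 m³/s.
With Δt = 0.25 h = 900 s, V = ΣQ_DR · Δt = 222.0 × 900 = 2.00 × 10^5 m³.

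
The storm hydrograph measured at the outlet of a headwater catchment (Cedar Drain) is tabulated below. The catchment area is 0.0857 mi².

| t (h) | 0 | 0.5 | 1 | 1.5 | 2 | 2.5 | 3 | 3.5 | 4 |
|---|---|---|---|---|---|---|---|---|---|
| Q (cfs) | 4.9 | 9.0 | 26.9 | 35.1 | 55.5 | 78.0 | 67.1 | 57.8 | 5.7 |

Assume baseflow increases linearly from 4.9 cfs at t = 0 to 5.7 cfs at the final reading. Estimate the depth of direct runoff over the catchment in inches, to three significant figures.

Direct runoff: 0.00, 4.00, 21.80, 29.90, 50.20, 72.60, 61.60, 52.20, 0.00 cfs; ΣQ_DR = 292.3 cfs.
V = ΣQ_DR · Δt = 292.3 × 1800 s = 5.261 × 10^5 ft³.
Over A = 0.0857 mi², depth = V / A = 2.64 in.

d ≈ 2.64 in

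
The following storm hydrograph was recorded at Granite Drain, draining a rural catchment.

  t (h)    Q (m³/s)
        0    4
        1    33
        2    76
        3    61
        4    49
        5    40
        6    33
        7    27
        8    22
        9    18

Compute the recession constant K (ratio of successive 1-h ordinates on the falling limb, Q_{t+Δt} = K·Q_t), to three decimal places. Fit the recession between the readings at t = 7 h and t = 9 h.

K ≈ 0.816

Using the recession-limb readings at t = 7 h and t = 9 h: Q falls from 27 to 18 m³/s over 2 intervals.
K = (Q₂/Q₁)^(1/2) = (18/27)^(1/2) = 0.816.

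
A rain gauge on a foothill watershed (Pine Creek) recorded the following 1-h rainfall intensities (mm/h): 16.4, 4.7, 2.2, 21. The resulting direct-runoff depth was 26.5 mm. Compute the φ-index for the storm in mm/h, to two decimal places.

φ ≈ 5.45 mm/h

Only the 2 blocks with intensity above φ contribute runoff: 16.4, 21 mm/h.
Σ(I−φ)·Δt = d  ⇒  (16.4+21 − 2φ)·1 = 26.5
φ = (37.40 − 26.5/1) / 2 = 5.45 mm/h.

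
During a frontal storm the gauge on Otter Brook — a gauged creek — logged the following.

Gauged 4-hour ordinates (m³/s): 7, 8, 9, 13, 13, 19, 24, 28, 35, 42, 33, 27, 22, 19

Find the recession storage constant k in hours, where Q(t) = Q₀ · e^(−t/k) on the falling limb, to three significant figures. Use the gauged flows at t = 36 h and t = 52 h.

k ≈ 20.2 h

On the falling limb, Q drops from 42 to 19 m³/s between t = 36 h and t = 52 h (Δt = 16 h).
k = −Δt / ln(Q₂/Q₁) = −16 / ln(19/42) = 20.2 h.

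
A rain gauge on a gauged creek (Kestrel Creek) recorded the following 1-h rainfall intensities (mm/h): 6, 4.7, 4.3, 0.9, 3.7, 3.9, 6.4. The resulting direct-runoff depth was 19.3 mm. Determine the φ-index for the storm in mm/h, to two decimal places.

φ ≈ 1.62 mm/h

Only the 6 blocks with intensity above φ contribute runoff: 6, 4.7, 4.3, 3.7, 3.9, 6.4 mm/h.
Σ(I−φ)·Δt = d  ⇒  (6+4.7+4.3+3.7+3.9+6.4 − 6φ)·1 = 19.3
φ = (29.00 − 19.3/1) / 6 = 1.62 mm/h.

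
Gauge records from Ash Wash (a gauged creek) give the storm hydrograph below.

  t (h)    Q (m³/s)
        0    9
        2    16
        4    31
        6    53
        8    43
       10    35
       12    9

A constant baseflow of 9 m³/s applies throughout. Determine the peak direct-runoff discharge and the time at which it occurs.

Q_p = 44.0 m³/s at t = 6 h

Subtracting baseflow gives direct-runoff ordinates: 0.0, 7.0, 22.0, 44.0, 34.0, 26.0, 0.0 m³/s.
The maximum is 44.0 m³/s, occurring at the reading for t = 6 h.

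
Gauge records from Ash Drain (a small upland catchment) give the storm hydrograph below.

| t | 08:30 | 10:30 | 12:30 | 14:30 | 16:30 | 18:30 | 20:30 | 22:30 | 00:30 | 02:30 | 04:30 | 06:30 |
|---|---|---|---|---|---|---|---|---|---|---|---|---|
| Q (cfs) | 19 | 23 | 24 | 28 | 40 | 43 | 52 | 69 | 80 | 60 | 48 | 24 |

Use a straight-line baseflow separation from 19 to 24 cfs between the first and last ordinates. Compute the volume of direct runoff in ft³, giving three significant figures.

Direct-runoff ordinates (Q − Q_b): 0.00, 3.55, 4.09, 7.64, 19.18, 21.73, 30.27, 46.82, 57.36, 36.91, 24.45, 0.00 cfs.
ΣQ_DR = 252.0 cfs.
With Δt = 2 h = 7200 s, V = ΣQ_DR · Δt = 252.0 × 7200 = 1.81 × 10^6 ft³.

V ≈ 1.81 × 10^6 ft³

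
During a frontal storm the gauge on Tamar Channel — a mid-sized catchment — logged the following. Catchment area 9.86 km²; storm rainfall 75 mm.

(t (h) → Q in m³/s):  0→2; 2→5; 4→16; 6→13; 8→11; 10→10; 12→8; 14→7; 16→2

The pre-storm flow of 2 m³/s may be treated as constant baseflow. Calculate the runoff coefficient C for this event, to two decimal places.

ΣQ_DR = 56.00 m³/s; V = ΣQ_DR·Δt = 4.032 × 10^5 m³.
Runoff depth d = V / A = 40.89 mm.
C = d / P = 40.89 / 75 = 0.55.

C ≈ 0.55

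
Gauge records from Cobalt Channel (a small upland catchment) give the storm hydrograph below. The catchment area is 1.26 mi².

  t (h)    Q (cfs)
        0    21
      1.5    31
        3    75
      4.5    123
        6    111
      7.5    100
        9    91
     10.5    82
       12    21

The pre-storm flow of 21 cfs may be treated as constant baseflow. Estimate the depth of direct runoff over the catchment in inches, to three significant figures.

d ≈ 0.860 in

Direct runoff: 0.0, 10.0, 54.0, 102.0, 90.0, 79.0, 70.0, 61.0, 0.0 cfs; ΣQ_DR = 466.0 cfs.
V = ΣQ_DR · Δt = 466.0 × 5400 s = 2.516 × 10^6 ft³.
Over A = 1.26 mi², depth = V / A = 0.860 in.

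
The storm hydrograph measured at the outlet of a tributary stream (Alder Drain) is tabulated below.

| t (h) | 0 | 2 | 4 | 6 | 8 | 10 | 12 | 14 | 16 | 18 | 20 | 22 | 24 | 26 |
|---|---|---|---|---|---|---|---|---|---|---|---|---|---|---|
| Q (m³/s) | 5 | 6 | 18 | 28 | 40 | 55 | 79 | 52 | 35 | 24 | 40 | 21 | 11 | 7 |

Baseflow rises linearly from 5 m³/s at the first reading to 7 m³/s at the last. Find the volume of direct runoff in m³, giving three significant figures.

Direct-runoff ordinates (Q − Q_b): 0.00, 0.85, 12.69, 22.54, 34.38, 49.23, 73.08, 45.92, 28.77, 17.62, 33.46, 14.31, 4.15, 0.00 m³/s.
ΣQ_DR = 337.0 m³/s.
With Δt = 2 h = 7200 s, V = ΣQ_DR · Δt = 337.0 × 7200 = 2.43 × 10^6 m³.

V ≈ 2.43 × 10^6 m³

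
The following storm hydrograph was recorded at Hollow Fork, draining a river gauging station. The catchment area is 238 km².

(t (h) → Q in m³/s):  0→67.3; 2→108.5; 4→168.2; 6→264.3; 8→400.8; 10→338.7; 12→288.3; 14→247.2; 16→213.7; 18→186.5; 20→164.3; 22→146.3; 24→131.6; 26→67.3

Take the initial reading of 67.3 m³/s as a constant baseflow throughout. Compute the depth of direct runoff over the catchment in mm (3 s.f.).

Direct runoff: 0.0, 41.2, 100.9, 197.0, 333.5, 271.4, 221.0, 179.9, 146.4, 119.2, 97.0, 79.0, 64.3, 0.0 m³/s; ΣQ_DR = 1851 m³/s.
V = ΣQ_DR · Δt = 1851 × 7200 s = 1.333 × 10^7 m³.
Over A = 238 km², depth = V / A = 56.0 mm.

d ≈ 56.0 mm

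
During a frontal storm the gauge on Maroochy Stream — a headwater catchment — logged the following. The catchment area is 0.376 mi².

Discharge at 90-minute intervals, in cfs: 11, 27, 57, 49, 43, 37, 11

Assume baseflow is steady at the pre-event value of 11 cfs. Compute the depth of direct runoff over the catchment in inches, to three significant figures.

d ≈ 0.977 in

Direct runoff: 0.0, 16.0, 46.0, 38.0, 32.0, 26.0, 0.0 cfs; ΣQ_DR = 158.0 cfs.
V = ΣQ_DR · Δt = 158.0 × 5400 s = 8.532 × 10^5 ft³.
Over A = 0.376 mi², depth = V / A = 0.977 in.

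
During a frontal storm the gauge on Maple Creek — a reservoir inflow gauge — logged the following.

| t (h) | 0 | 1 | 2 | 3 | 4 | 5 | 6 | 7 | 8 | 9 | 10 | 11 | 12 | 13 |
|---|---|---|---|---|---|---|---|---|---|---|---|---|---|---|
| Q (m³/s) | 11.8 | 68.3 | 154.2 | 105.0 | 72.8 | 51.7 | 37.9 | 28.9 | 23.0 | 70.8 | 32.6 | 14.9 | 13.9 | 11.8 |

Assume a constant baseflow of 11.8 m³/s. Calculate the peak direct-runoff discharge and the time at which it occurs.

Subtracting baseflow gives direct-runoff ordinates: 0.0, 56.5, 142.4, 93.2, 61.0, 39.9, 26.1, 17.1, 11.2, 59.0, 20.8, 3.1, 2.1, 0.0 m³/s.
The maximum is 142.4 m³/s, occurring at the reading for t = 2 h.

Q_p = 142.4 m³/s at t = 2 h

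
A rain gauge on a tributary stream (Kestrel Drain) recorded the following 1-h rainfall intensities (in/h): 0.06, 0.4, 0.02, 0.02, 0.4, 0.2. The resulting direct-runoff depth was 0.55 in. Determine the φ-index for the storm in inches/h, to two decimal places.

Only the 3 blocks with intensity above φ contribute runoff: 0.4, 0.4, 0.2 in/h.
Σ(I−φ)·Δt = d  ⇒  (0.4+0.4+0.2 − 3φ)·1 = 0.55
φ = (1.000 − 0.55/1) / 3 = 0.15 in/h.

φ ≈ 0.15 in/h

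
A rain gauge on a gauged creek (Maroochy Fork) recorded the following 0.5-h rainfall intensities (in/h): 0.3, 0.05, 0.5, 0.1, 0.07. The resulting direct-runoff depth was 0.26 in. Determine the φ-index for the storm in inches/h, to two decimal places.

φ ≈ 0.14 in/h

Only the 2 blocks with intensity above φ contribute runoff: 0.3, 0.5 in/h.
Σ(I−φ)·Δt = d  ⇒  (0.3+0.5 − 2φ)·0.5 = 0.26
φ = (0.8000 − 0.26/0.5) / 2 = 0.14 in/h.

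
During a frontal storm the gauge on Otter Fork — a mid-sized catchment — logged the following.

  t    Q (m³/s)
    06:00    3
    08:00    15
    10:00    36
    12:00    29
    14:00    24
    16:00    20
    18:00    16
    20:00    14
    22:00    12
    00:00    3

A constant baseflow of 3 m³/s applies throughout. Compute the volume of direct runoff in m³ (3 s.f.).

Direct-runoff ordinates (Q − Q_b): 0.0, 12.0, 33.0, 26.0, 21.0, 17.0, 13.0, 11.0, 9.0, 0.0 m³/s.
ΣQ_DR = 142.0 m³/s.
With Δt = 2 h = 7200 s, V = ΣQ_DR · Δt = 142.0 × 7200 = 1.02 × 10^6 m³.

V ≈ 1.02 × 10^6 m³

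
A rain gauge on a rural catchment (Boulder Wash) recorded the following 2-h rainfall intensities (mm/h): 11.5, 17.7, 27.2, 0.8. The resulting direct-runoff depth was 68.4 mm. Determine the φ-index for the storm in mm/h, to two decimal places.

φ ≈ 7.40 mm/h

Only the 3 blocks with intensity above φ contribute runoff: 11.5, 17.7, 27.2 mm/h.
Σ(I−φ)·Δt = d  ⇒  (11.5+17.7+27.2 − 3φ)·2 = 68.4
φ = (56.40 − 68.4/2) / 3 = 7.40 mm/h.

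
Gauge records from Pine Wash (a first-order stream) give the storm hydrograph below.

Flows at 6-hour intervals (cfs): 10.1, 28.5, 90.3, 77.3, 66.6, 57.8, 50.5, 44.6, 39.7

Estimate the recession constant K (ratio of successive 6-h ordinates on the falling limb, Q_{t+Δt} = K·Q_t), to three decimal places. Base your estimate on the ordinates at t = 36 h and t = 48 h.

K ≈ 0.887

Using the recession-limb readings at t = 36 h and t = 48 h: Q falls from 50.5 to 39.7 cfs over 2 intervals.
K = (Q₂/Q₁)^(1/2) = (39.7/50.5)^(1/2) = 0.887.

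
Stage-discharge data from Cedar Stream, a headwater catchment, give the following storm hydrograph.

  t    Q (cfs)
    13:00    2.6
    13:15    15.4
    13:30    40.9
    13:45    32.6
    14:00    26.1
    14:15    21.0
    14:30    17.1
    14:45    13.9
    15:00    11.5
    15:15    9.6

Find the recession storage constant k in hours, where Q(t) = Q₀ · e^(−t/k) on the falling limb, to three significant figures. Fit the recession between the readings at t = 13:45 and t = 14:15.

On the falling limb, Q drops from 32.6 to 21.0 cfs between t = 13:45 and t = 14:15 (Δt = 0.5 h).
k = −Δt / ln(Q₂/Q₁) = −0.5 / ln(21.0/32.6) = 1.14 h.

k ≈ 1.14 h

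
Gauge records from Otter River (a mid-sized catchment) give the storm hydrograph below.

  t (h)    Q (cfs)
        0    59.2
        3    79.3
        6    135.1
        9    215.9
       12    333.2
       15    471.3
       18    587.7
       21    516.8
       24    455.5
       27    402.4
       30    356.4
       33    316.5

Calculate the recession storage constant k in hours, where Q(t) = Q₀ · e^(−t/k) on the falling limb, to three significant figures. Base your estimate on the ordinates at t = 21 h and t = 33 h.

On the falling limb, Q drops from 516.8 to 316.5 cfs between t = 21 h and t = 33 h (Δt = 12 h).
k = −Δt / ln(Q₂/Q₁) = −12 / ln(316.5/516.8) = 24.5 h.

k ≈ 24.5 h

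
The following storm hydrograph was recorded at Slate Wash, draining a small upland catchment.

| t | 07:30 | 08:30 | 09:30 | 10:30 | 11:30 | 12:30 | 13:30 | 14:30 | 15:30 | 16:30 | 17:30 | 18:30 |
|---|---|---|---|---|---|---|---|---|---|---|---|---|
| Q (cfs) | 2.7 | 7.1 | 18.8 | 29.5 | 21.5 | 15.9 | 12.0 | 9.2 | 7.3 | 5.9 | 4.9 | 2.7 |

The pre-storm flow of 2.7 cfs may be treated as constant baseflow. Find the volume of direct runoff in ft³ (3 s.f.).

V ≈ 3.78 × 10^5 ft³

Direct-runoff ordinates (Q − Q_b): 0.0, 4.4, 16.1, 26.8, 18.8, 13.2, 9.3, 6.5, 4.6, 3.2, 2.2, 0.0 cfs.
ΣQ_DR = 105.1 cfs.
With Δt = 1 h = 3600 s, V = ΣQ_DR · Δt = 105.1 × 3600 = 3.78 × 10^5 ft³.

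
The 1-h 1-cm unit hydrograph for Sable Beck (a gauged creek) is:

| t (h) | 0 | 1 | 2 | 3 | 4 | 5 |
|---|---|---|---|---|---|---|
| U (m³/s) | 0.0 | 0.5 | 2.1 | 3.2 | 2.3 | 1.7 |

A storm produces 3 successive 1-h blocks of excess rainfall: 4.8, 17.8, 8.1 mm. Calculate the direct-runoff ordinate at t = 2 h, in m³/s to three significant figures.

By discrete convolution, Q_j = Σ (P_i / 10 mm) · U_{j−i}.
At t = 2 h (j=2): Q = (4.8/10)·2.1 + (17.8/10)·0.5 + (8.1/10)·0.0 = 1.90 m³/s.

Q ≈ 1.90 m³/s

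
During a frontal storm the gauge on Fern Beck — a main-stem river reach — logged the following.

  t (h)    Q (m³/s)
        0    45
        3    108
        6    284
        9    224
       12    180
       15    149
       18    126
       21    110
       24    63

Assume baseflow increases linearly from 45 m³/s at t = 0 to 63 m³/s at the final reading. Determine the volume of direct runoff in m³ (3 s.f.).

Direct-runoff ordinates (Q − Q_b): 0.00, 60.75, 234.50, 172.25, 126.00, 92.75, 67.50, 49.25, 0.00 m³/s.
ΣQ_DR = 803.0 m³/s.
With Δt = 3 h = 10800 s, V = ΣQ_DR · Δt = 803.0 × 10800 = 8.67 × 10^6 m³.

V ≈ 8.67 × 10^6 m³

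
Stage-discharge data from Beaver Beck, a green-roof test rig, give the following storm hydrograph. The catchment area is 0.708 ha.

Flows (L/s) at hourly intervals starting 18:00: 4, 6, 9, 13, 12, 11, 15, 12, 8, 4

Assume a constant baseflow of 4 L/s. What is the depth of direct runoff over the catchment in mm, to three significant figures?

Direct runoff: 0.0, 2.0, 5.0, 9.0, 8.0, 7.0, 11.0, 8.0, 4.0, 0.0 L/s; ΣQ_DR = 54.00 L/s.
V = ΣQ_DR · Δt = 54.00 × 3600 s = 1.944 × 10^5 L.
Over A = 0.708 ha, depth = V / A = 27.5 mm.

d ≈ 27.5 mm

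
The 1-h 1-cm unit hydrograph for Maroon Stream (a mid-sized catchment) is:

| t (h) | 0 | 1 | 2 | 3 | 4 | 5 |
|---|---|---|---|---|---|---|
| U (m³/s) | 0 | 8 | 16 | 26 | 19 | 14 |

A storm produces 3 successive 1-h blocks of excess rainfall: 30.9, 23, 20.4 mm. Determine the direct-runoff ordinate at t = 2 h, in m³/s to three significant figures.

By discrete convolution, Q_j = Σ (P_i / 10 mm) · U_{j−i}.
At t = 2 h (j=2): Q = (30.9/10)·16 + (23/10)·8 + (20.4/10)·0 = 67.8 m³/s.

Q ≈ 67.8 m³/s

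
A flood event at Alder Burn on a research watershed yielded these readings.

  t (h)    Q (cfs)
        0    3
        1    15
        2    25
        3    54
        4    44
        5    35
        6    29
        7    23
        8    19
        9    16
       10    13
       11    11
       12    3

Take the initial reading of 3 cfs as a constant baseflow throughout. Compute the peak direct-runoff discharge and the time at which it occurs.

Q_p = 51.0 cfs at t = 3 h

Subtracting baseflow gives direct-runoff ordinates: 0.0, 12.0, 22.0, 51.0, 41.0, 32.0, 26.0, 20.0, 16.0, 13.0, 10.0, 8.0, 0.0 cfs.
The maximum is 51.0 cfs, occurring at the reading for t = 3 h.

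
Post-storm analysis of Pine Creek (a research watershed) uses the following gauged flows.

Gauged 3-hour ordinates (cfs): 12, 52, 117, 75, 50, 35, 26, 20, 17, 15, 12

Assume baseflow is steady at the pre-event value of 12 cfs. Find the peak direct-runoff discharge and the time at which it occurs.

Subtracting baseflow gives direct-runoff ordinates: 0.0, 40.0, 105.0, 63.0, 38.0, 23.0, 14.0, 8.0, 5.0, 3.0, 0.0 cfs.
The maximum is 105.0 cfs, occurring at the reading for t = 6 h.

Q_p = 105.0 cfs at t = 6 h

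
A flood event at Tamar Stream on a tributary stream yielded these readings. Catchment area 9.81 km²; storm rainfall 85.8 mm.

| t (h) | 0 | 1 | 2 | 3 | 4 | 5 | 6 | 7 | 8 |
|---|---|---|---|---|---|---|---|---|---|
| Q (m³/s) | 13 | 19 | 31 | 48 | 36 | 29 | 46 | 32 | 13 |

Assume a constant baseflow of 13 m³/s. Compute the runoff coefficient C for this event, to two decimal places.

ΣQ_DR = 150.0 m³/s; V = ΣQ_DR·Δt = 5.400 × 10^5 m³.
Runoff depth d = V / A = 55.05 mm.
C = d / P = 55.05 / 85.8 = 0.64.

C ≈ 0.64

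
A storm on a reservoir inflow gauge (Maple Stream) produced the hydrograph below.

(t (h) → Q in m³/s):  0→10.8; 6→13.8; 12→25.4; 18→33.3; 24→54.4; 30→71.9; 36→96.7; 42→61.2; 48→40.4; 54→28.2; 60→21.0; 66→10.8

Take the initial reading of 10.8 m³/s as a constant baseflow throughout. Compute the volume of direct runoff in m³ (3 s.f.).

Direct-runoff ordinates (Q − Q_b): 0.0, 3.0, 14.6, 22.5, 43.6, 61.1, 85.9, 50.4, 29.6, 17.4, 10.2, 0.0 m³/s.
ΣQ_DR = 338.3 m³/s.
With Δt = 6 h = 21600 s, V = ΣQ_DR · Δt = 338.3 × 21600 = 7.31 × 10^6 m³.

V ≈ 7.31 × 10^6 m³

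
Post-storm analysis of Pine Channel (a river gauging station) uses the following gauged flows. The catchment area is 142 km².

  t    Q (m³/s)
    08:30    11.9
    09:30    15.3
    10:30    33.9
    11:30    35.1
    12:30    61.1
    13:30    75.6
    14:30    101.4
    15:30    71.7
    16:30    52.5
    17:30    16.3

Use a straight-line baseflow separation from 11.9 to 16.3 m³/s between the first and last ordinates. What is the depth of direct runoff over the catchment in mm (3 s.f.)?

Direct runoff: 0.00, 2.91, 21.02, 21.73, 47.24, 61.26, 86.57, 56.38, 36.69, 0.00 m³/s; ΣQ_DR = 333.8 m³/s.
V = ΣQ_DR · Δt = 333.8 × 3600 s = 1.202 × 10^6 m³.
Over A = 142 km², depth = V / A = 8.46 mm.

d ≈ 8.46 mm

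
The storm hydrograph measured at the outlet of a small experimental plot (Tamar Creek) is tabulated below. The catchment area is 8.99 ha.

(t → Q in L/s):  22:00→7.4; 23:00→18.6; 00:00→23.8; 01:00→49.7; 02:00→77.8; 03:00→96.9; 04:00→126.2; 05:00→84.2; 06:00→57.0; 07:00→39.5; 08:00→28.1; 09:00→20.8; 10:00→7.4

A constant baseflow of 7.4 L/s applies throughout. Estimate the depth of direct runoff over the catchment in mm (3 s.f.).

Direct runoff: 0.0, 11.2, 16.4, 42.3, 70.4, 89.5, 118.8, 76.8, 49.6, 32.1, 20.7, 13.4, 0.0 L/s; ΣQ_DR = 541.2 L/s.
V = ΣQ_DR · Δt = 541.2 × 3600 s = 1.948 × 10^6 L.
Over A = 8.99 ha, depth = V / A = 21.7 mm.

d ≈ 21.7 mm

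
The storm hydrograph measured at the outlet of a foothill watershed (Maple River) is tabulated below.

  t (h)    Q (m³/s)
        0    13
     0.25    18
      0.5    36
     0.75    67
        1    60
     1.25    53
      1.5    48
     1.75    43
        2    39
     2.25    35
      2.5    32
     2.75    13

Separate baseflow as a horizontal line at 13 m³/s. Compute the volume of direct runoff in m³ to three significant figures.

V ≈ 2.71 × 10^5 m³

Direct-runoff ordinates (Q − Q_b): 0.0, 5.0, 23.0, 54.0, 47.0, 40.0, 35.0, 30.0, 26.0, 22.0, 19.0, 0.0 m³/s.
ΣQ_DR = 301.0 m³/s.
With Δt = 0.25 h = 900 s, V = ΣQ_DR · Δt = 301.0 × 900 = 2.71 × 10^5 m³.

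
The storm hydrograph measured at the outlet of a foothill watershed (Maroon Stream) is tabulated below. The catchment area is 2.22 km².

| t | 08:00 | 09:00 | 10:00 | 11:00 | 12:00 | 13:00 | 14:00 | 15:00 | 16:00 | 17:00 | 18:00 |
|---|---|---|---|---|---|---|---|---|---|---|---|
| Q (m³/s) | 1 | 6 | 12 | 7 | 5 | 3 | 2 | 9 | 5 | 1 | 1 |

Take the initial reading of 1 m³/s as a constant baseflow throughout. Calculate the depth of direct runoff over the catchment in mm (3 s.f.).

Direct runoff: 0.0, 5.0, 11.0, 6.0, 4.0, 2.0, 1.0, 8.0, 4.0, 0.0, 0.0 m³/s; ΣQ_DR = 41.00 m³/s.
V = ΣQ_DR · Δt = 41.00 × 3600 s = 1.476 × 10^5 m³.
Over A = 2.22 km², depth = V / A = 66.5 mm.

d ≈ 66.5 mm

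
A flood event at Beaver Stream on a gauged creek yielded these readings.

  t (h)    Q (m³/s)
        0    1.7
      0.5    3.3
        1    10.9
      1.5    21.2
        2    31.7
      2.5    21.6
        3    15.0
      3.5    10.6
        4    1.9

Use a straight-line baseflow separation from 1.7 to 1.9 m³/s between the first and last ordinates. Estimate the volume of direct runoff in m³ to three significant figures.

Direct-runoff ordinates (Q − Q_b): 0.00, 1.57, 9.15, 19.43, 29.90, 19.77, 13.15, 8.72, 0.00 m³/s.
ΣQ_DR = 101.7 m³/s.
With Δt = 0.5 h = 1800 s, V = ΣQ_DR · Δt = 101.7 × 1800 = 1.83 × 10^5 m³.

V ≈ 1.83 × 10^5 m³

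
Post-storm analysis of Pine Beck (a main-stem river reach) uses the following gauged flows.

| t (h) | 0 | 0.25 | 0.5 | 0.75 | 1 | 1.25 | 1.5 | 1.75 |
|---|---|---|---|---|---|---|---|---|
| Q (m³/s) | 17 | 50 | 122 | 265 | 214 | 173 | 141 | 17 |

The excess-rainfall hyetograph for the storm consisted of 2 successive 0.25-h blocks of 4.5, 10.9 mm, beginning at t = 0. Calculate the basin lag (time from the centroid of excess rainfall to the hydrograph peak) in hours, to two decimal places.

t_L ≈ 0.45 h

Centroid of excess rainfall: t_c = Σ P_i·t̄_i / ΣP_i = 0.3019 h (block centres at 0.125, 0.375 h).
Hydrograph peak occurs at t = 0.75 h, so basin lag t_L = 0.75 − 0.3019 = 0.45 h.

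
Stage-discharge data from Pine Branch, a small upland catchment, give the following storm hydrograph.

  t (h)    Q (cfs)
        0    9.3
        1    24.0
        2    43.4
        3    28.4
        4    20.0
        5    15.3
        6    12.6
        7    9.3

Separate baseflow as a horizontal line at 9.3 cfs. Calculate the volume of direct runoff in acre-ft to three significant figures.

Direct-runoff ordinates (Q − Q_b): 0.0, 14.7, 34.1, 19.1, 10.7, 6.0, 3.3, 0.0 cfs.
ΣQ_DR = 87.90 cfs.
With Δt = 1 h = 3600 s, V = ΣQ_DR · Δt = 87.90 × 3600 = 3.16 × 10^5 ft³ = 7.26 acre-ft.

V ≈ 7.26 acre-ft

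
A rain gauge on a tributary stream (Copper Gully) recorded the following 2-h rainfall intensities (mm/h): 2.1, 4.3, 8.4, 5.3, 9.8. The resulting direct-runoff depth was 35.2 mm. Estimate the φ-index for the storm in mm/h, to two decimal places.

φ ≈ 2.55 mm/h

Only the 4 blocks with intensity above φ contribute runoff: 4.3, 8.4, 5.3, 9.8 mm/h.
Σ(I−φ)·Δt = d  ⇒  (4.3+8.4+5.3+9.8 − 4φ)·2 = 35.2
φ = (27.80 − 35.2/2) / 4 = 2.55 mm/h.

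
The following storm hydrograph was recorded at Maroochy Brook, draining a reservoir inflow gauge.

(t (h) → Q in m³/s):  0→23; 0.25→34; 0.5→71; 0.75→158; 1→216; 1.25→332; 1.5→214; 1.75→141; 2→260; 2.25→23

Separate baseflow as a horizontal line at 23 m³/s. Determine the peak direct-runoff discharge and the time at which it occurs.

Subtracting baseflow gives direct-runoff ordinates: 0.0, 11.0, 48.0, 135.0, 193.0, 309.0, 191.0, 118.0, 237.0, 0.0 m³/s.
The maximum is 309.0 m³/s, occurring at the reading for t = 1.25 h.

Q_p = 309.0 m³/s at t = 1.25 h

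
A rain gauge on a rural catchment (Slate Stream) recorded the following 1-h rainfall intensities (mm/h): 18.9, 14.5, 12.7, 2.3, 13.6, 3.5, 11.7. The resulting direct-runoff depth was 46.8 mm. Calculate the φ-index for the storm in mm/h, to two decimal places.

φ ≈ 4.92 mm/h

Only the 5 blocks with intensity above φ contribute runoff: 18.9, 14.5, 12.7, 13.6, 11.7 mm/h.
Σ(I−φ)·Δt = d  ⇒  (18.9+14.5+12.7+13.6+11.7 − 5φ)·1 = 46.8
φ = (71.40 − 46.8/1) / 5 = 4.92 mm/h.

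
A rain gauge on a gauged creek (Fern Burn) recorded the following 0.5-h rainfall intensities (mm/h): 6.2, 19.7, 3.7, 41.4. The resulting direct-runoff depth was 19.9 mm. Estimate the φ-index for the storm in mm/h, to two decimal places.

Only the 2 blocks with intensity above φ contribute runoff: 19.7, 41.4 mm/h.
Σ(I−φ)·Δt = d  ⇒  (19.7+41.4 − 2φ)·0.5 = 19.9
φ = (61.10 − 19.9/0.5) / 2 = 10.65 mm/h.

φ ≈ 10.65 mm/h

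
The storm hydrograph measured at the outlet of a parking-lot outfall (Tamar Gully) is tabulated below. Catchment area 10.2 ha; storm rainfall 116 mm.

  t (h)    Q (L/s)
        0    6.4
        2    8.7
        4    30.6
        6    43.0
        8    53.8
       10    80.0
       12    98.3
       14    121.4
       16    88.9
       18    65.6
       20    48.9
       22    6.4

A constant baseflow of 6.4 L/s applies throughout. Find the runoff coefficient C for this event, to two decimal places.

C ≈ 0.35

ΣQ_DR = 575.2 L/s; V = ΣQ_DR·Δt = 4.141 × 10^6 L.
Runoff depth d = V / A = 40.60 mm.
C = d / P = 40.60 / 116 = 0.35.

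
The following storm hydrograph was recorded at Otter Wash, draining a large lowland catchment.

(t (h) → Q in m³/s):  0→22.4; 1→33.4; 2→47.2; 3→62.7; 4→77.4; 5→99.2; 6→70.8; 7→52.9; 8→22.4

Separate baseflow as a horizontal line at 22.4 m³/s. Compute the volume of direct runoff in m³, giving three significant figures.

V ≈ 1.03 × 10^6 m³

Direct-runoff ordinates (Q − Q_b): 0.0, 11.0, 24.8, 40.3, 55.0, 76.8, 48.4, 30.5, 0.0 m³/s.
ΣQ_DR = 286.8 m³/s.
With Δt = 1 h = 3600 s, V = ΣQ_DR · Δt = 286.8 × 3600 = 1.03 × 10^6 m³.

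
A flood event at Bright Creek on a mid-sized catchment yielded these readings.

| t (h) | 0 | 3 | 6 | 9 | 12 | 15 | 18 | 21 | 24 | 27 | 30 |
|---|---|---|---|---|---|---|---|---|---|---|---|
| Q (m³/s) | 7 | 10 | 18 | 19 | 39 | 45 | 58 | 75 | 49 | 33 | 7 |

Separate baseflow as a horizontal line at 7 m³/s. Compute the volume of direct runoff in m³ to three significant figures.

Direct-runoff ordinates (Q − Q_b): 0.0, 3.0, 11.0, 12.0, 32.0, 38.0, 51.0, 68.0, 42.0, 26.0, 0.0 m³/s.
ΣQ_DR = 283.0 m³/s.
With Δt = 3 h = 10800 s, V = ΣQ_DR · Δt = 283.0 × 10800 = 3.06 × 10^6 m³.

V ≈ 3.06 × 10^6 m³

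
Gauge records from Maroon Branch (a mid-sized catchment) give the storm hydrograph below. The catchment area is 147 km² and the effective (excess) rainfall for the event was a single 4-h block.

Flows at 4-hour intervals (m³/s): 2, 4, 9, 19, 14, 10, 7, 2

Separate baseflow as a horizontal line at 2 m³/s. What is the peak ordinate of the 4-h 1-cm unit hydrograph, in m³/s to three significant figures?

Direct runoff: 0.0, 2.0, 7.0, 17.0, 12.0, 8.0, 5.0, 0.0 m³/s; ΣQ_DR = 51.00 m³/s, peak = 17.0 m³/s.
Runoff depth d = ΣQ_DR·Δt / A = 51.00 × 14400 / (147 km²) = 4.996 mm.
The 1-cm UH is the DRH scaled by (10 mm)/d, so U_p = 17.0 × 10/4.996 = 34.0 m³/s.

U_p ≈ 34.0 m³/s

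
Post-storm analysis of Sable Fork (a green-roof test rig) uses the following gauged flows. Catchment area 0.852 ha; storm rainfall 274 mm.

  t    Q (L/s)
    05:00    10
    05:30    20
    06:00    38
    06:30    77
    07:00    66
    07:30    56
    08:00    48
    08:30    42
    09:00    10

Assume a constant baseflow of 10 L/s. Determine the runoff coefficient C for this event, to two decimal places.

ΣQ_DR = 277.0 L/s; V = ΣQ_DR·Δt = 4.986 × 10^5 L.
Runoff depth d = V / A = 58.52 mm.
C = d / P = 58.52 / 274 = 0.21.

C ≈ 0.21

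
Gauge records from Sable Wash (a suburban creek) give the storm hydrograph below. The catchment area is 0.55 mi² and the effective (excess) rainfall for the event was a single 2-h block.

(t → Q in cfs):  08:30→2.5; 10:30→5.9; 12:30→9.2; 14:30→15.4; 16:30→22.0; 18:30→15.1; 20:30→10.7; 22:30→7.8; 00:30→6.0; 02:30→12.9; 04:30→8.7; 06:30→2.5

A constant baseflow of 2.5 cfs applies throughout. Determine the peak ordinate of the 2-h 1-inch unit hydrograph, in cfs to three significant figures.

U_p ≈ 39.0 cfs

Direct runoff: 0.0, 3.4, 6.7, 12.9, 19.5, 12.6, 8.2, 5.3, 3.5, 10.4, 6.2, 0.0 cfs; ΣQ_DR = 88.70 cfs, peak = 19.5 cfs.
Runoff depth d = ΣQ_DR·Δt / A = 88.70 × 7200 / (0.55 mi²) = 0.4998 in.
The 1-inch UH is the DRH scaled by (1 in)/d, so U_p = 19.5 × 1/0.4998 = 39.0 cfs.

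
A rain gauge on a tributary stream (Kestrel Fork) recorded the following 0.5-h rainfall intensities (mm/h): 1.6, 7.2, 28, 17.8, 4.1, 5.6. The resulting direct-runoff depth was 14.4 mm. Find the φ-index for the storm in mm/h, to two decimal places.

Only the 2 blocks with intensity above φ contribute runoff: 28, 17.8 mm/h.
Σ(I−φ)·Δt = d  ⇒  (28+17.8 − 2φ)·0.5 = 14.4
φ = (45.80 − 14.4/0.5) / 2 = 8.50 mm/h.

φ ≈ 8.50 mm/h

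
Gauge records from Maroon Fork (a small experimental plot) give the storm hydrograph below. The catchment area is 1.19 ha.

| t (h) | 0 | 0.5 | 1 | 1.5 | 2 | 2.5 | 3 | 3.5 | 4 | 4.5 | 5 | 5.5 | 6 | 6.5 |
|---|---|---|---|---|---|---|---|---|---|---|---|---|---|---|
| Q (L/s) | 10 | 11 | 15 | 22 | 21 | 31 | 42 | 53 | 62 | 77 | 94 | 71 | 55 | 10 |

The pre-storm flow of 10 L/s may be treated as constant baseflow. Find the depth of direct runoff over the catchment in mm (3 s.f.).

d ≈ 65.6 mm

Direct runoff: 0.0, 1.0, 5.0, 12.0, 11.0, 21.0, 32.0, 43.0, 52.0, 67.0, 84.0, 61.0, 45.0, 0.0 L/s; ΣQ_DR = 434.0 L/s.
V = ΣQ_DR · Δt = 434.0 × 1800 s = 7.812 × 10^5 L.
Over A = 1.19 ha, depth = V / A = 65.6 mm.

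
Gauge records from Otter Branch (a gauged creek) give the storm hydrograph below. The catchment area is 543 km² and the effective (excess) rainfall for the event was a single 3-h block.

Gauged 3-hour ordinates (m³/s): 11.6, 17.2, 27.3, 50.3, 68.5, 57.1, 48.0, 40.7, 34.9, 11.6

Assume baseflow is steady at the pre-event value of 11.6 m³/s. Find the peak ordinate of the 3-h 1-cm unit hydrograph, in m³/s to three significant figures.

Direct runoff: 0.0, 5.6, 15.7, 38.7, 56.9, 45.5, 36.4, 29.1, 23.3, 0.0 m³/s; ΣQ_DR = 251.2 m³/s, peak = 56.9 m³/s.
Runoff depth d = ΣQ_DR·Δt / A = 251.2 × 10800 / (543 km²) = 4.996 mm.
The 1-cm UH is the DRH scaled by (10 mm)/d, so U_p = 56.9 × 10/4.996 = 114 m³/s.

U_p ≈ 114 m³/s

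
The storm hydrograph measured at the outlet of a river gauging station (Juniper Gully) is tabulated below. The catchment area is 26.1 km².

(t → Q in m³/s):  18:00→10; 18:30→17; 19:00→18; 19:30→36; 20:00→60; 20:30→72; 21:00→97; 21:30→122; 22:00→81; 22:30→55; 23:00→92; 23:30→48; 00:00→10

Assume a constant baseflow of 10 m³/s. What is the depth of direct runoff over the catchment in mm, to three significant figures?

d ≈ 40.6 mm

Direct runoff: 0.0, 7.0, 8.0, 26.0, 50.0, 62.0, 87.0, 112.0, 71.0, 45.0, 82.0, 38.0, 0.0 m³/s; ΣQ_DR = 588.0 m³/s.
V = ΣQ_DR · Δt = 588.0 × 1800 s = 1.058 × 10^6 m³.
Over A = 26.1 km², depth = V / A = 40.6 mm.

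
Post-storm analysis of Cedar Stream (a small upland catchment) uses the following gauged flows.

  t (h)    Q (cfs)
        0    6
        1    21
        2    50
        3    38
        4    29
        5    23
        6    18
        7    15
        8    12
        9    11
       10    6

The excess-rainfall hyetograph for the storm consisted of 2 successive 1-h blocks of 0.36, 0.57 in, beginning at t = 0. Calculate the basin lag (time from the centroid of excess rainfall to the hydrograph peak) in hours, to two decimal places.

t_L ≈ 0.89 h

Centroid of excess rainfall: t_c = Σ P_i·t̄_i / ΣP_i = 1.1129 h (block centres at 0.5, 1.5 h).
Hydrograph peak occurs at t = 2 h, so basin lag t_L = 2 − 1.1129 = 0.89 h.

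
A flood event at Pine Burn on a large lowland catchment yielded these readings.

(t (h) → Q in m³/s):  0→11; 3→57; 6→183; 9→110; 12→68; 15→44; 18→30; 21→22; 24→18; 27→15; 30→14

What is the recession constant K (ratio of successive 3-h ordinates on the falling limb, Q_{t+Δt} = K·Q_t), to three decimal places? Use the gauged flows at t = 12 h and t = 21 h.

Using the recession-limb readings at t = 12 h and t = 21 h: Q falls from 68 to 22 m³/s over 3 intervals.
K = (Q₂/Q₁)^(1/3) = (22/68)^(1/3) = 0.686.

K ≈ 0.686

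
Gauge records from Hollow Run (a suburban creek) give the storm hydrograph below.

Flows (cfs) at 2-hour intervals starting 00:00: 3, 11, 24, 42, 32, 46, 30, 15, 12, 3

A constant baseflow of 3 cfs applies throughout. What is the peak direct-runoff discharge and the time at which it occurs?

Subtracting baseflow gives direct-runoff ordinates: 0.0, 8.0, 21.0, 39.0, 29.0, 43.0, 27.0, 12.0, 9.0, 0.0 cfs.
The maximum is 43.0 cfs, occurring at the reading for t = 10:00.

Q_p = 43.0 cfs at t = 10:00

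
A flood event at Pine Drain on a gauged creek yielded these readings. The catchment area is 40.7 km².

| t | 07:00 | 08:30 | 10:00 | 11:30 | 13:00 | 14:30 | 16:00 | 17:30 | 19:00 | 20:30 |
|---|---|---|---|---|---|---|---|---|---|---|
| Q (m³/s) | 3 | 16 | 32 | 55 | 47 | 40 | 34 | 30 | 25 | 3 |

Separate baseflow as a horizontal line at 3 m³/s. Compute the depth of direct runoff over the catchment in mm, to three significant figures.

Direct runoff: 0.0, 13.0, 29.0, 52.0, 44.0, 37.0, 31.0, 27.0, 22.0, 0.0 m³/s; ΣQ_DR = 255.0 m³/s.
V = ΣQ_DR · Δt = 255.0 × 5400 s = 1.377 × 10^6 m³.
Over A = 40.7 km², depth = V / A = 33.8 mm.

d ≈ 33.8 mm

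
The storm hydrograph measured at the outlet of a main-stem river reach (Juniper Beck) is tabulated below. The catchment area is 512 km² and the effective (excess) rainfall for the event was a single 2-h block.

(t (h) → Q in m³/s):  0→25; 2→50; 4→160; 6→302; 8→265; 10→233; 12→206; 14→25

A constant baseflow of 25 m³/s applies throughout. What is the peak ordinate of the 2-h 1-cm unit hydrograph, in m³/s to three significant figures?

U_p ≈ 185 m³/s

Direct runoff: 0.0, 25.0, 135.0, 277.0, 240.0, 208.0, 181.0, 0.0 m³/s; ΣQ_DR = 1066 m³/s, peak = 277.0 m³/s.
Runoff depth d = ΣQ_DR·Δt / A = 1066 × 7200 / (512 km²) = 14.99 mm.
The 1-cm UH is the DRH scaled by (10 mm)/d, so U_p = 277.0 × 10/14.99 = 185 m³/s.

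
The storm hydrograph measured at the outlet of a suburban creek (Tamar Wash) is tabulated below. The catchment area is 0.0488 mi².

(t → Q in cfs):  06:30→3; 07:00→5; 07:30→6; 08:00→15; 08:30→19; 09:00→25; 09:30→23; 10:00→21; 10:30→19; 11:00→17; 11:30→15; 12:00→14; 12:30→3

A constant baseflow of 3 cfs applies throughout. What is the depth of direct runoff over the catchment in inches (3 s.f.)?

Direct runoff: 0.0, 2.0, 3.0, 12.0, 16.0, 22.0, 20.0, 18.0, 16.0, 14.0, 12.0, 11.0, 0.0 cfs; ΣQ_DR = 146.0 cfs.
V = ΣQ_DR · Δt = 146.0 × 1800 s = 2.628 × 10^5 ft³.
Over A = 0.0488 mi², depth = V / A = 2.32 in.

d ≈ 2.32 in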